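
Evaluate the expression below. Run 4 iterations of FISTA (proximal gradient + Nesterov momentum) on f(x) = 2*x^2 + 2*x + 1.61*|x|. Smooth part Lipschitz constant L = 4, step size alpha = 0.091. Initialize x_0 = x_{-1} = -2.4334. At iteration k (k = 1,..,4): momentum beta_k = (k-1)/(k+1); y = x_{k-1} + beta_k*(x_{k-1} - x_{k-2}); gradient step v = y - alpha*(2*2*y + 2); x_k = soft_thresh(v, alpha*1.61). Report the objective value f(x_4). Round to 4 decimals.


FISTA on f(x) = 2*x^2 + 2*x + 1.61*|x|
L = 4, alpha = 0.091
Iteration 1: beta = 0.0, y = -2.4334 + 0.0*(-2.4334 + 2.4334) = -2.4334
  grad(y) = -7.7336, v = y - alpha*grad = -1.7296
  prox(v) = soft_thresh(-1.7296, 0.1465) = -1.5831
Iteration 2: beta = 0.3333, y = -1.5831 + 0.3333*(-1.5831 + 2.4334) = -1.2997
  grad(y) = -3.1988, v = y - alpha*grad = -1.0086
  prox(v) = soft_thresh(-1.0086, 0.1465) = -0.8621
Iteration 3: beta = 0.5, y = -0.8621 + 0.5*(-0.8621 + 1.5831) = -0.5016
  grad(y) = -0.0064, v = y - alpha*grad = -0.501
  prox(v) = soft_thresh(-0.501, 0.1465) = -0.3545
Iteration 4: beta = 0.6, y = -0.3545 + 0.6*(-0.3545 + 0.8621) = -0.0499
  grad(y) = 1.8002, v = y - alpha*grad = -0.2138
  prox(v) = soft_thresh(-0.2138, 0.1465) = -0.0673
f(x_4) = 2*(-0.0673)^2 + 2*(-0.0673) + 1.61*|-0.0673| = -0.0172


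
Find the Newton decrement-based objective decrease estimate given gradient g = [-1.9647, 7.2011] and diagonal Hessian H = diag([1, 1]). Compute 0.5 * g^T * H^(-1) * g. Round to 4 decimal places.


Step 1: H is diagonal, so H^(-1) * g = [-1.9647, 7.2011].
Step 2: g^T H^(-1) g = sum_i g_i^2 / H_ii
  = (-1.9647)^2/1 + (7.2011)^2/1
  = 3.86 + 51.8558 = 55.7159
Step 3: Objective decrease = 0.5 * g^T H^(-1) g = 27.8579


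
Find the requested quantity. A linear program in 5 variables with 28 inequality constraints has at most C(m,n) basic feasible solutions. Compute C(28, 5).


Each vertex corresponds to some choice of n active constraints out of m, so the number of vertices is at most C(m, n) = m! / (n!(m-n)!).
m = 28, n = 5
Numerator: 28 * 27 * 26 * 25 * 24
Denominator: 5! = 120
C(28, 5) = 98280


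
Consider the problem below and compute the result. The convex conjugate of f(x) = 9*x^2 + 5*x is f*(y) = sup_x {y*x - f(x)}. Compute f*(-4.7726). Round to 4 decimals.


f*(y) = sup_x {y*x - a*x^2 - b*x} = sup_x {(y-b)*x - a*x^2}
FOC: (y - b) - 2a*x = 0 => x* = (y - b)/(2a)
x* = (-4.7726 - 5)/(2*9) = -0.5429
f*(-4.7726) = (y-b)^2/(4a) = (-4.7726 - 5)^2/(4*9)
= 95.5037/36 = 2.6529


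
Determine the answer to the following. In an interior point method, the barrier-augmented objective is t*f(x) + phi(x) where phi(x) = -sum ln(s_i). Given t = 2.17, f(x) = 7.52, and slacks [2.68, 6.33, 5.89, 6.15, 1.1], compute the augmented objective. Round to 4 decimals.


Step 1: Compute log-barrier.
ln values: [0.9858, 1.8453, 1.7733, 1.8165, 0.0953]
phi = -(0.9858 + 1.8453 + 1.7733 + 1.8165 + 0.0953) = -6.5161
Step 2: Compute augmented objective.
t*f(x) = 2.17*7.52 = 16.3184
Total = 16.3184 - 6.5161 = 9.8023


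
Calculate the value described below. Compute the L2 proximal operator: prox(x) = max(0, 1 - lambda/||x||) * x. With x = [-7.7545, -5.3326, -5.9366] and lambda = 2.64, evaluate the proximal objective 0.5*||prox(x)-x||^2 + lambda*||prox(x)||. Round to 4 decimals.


Step 1: Compute ||x||.
||x|| = 11.1271
Step 2: Compute scaling factor.
scale = max(0, 1 - 2.64/11.1271) = 0.7627
Step 3: prox(x) = [-5.9147, -4.0674, -4.5281]
||prox(x)|| = 8.4871
Step 4: Proximal objective.
0.5*||prox-x||^2 = 3.4848
lambda*||prox|| = 22.4059
Total = 25.8907


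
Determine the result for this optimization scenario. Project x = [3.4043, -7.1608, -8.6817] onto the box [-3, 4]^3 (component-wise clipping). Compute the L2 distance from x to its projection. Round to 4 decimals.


Project each component onto [-3, 4].
clip(3.4043) = 3.4043, clip(-7.1608) = -3.0, clip(-8.6817) = -3.0
Projection = [3.4043, -3.0, -3.0]
Squared diffs: [0.0, 17.3123, 32.2817]
Distance = sqrt(49.594) = 7.0423


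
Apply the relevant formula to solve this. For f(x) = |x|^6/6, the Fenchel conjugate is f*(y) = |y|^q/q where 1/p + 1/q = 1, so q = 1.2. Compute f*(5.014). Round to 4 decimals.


The conjugate exponent q satisfies 1/p + 1/q = 1.
p = 6, so q = 6/(6 - 1) = 1.2
|y|^q = 5.014^1.2 = 6.9218
f*(5.014) = 6.9218 / 1.2 = 5.7682


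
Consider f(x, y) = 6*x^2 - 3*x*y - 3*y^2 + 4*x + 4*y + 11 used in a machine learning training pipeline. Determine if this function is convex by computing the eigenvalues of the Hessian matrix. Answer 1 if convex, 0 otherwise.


The Hessian of f(x,y) = 6*x^2 - 3*x*y - 3*y^2 + 4*x + 4*y + 11 is:
H = [[12, -3], [-3, -6]]
Trace = 12 - 6 = 6
Determinant = 12*-6 - (-3)^2 = -81
Discriminant = (6)^2 - 4*-81 = 360.0
Eigenvalues: lambda_1 = -6.4868, lambda_2 = 12.4868
The function is not convex.

0


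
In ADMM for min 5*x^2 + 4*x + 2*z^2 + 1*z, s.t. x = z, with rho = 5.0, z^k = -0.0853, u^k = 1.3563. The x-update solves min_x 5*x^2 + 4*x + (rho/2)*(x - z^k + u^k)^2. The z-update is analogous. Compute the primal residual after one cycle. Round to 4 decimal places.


ADMM iteration with rho = 5.0, z^k = -0.0853, u^k = 1.3563
Step 1: x-update.
Minimize 5*x^2 + 4*x + (5.0/2)*(x + 0.0853 + 1.3563)^2
FOC: (2*5 + 5.0)*x = -4 + 5.0*(-0.0853 - 1.3563)
x^{k+1} = -0.7472
Step 2: z-update.
Minimize 2*z^2 + 1*z + (5.0/2)*(-0.7472 - z + 1.3563)^2
FOC: (2*2 + 5.0)*z = -1 + 5.0*(-0.7472 + 1.3563)
z^{k+1} = 0.2273
Step 3: u-update.
u^{k+1} = 1.3563 - 0.7472 - 0.2273 = 0.3818
Step 4: Primal residual = |-0.7472 - 0.2273| = 0.9745


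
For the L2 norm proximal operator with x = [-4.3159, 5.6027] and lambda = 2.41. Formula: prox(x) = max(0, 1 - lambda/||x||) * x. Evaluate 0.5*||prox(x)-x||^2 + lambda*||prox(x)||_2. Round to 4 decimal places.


Step 1: Compute ||x||.
||x|| = 7.0723
Step 2: Compute scaling factor.
scale = max(0, 1 - 2.41/7.0723) = 0.6592
Step 3: prox(x) = [-2.8452, 3.6935]
||prox(x)|| = 4.6623
Step 4: Proximal objective.
0.5*||prox-x||^2 = 2.9041
lambda*||prox|| = 11.2361
Total = 14.1402


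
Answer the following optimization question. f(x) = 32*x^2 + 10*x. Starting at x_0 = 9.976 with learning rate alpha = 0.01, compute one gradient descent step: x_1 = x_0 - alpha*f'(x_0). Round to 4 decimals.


We compute the gradient at x_0 and apply the update.
f'(x) = 64*x + 10
f'(9.976) = 64*9.976 + 10 = 648.464
x_1 = 9.976 - 0.01*648.464 = 3.4914


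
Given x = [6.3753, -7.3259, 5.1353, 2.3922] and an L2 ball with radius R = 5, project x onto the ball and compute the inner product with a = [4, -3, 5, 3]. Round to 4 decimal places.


Step 1: Compute ||x|| (intermediates to 6 decimals).
||x|| = sqrt(6.3753^2 + (-7.3259)^2 + 5.1353^2 + 2.3922^2) = 11.243095
Step 2: Project.
Since ||x|| > R, scale = R/||x|| = 5/11.243095 = 0.444717, proj(x) = scale * x
proj(x) = [2.835204, -3.257952, 2.283755, 1.063852]
Step 3: Dot product.
a^T * proj(x) = 4*2.835204 - 3*(-3.257952) + 5*2.283755 + 3*1.063852 = 35.725


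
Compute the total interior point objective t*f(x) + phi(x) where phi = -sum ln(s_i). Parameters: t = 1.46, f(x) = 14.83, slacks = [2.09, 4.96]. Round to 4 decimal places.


Step 1: Compute log-barrier.
ln values: [0.7372, 1.6014]
phi = -(0.7372 + 1.6014) = -2.3386
Step 2: Compute augmented objective.
t*f(x) = 1.46*14.83 = 21.6518
Total = 21.6518 - 2.3386 = 19.3132


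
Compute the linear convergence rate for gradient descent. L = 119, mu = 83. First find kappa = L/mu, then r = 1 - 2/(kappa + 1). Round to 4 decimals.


Step 1: Compute the condition number.
kappa = L/mu = 119/83 = 1.4337
Step 2: Compute the convergence rate.
r = 1 - 2/(kappa + 1) = 1 - 2*mu/(L + mu) = (L - mu)/(L + mu) = 36/202 = 0.1782


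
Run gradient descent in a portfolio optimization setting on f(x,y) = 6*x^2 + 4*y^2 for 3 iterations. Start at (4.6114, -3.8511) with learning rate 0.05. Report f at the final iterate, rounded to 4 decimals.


Gradient descent on f(x,y) = 6*x^2 + 4*y^2.
Starting point: (4.6114, -3.8511), alpha = 0.05
Step 1: grad_x = 2*6*4.6114 = 55.3368, grad_y = 2*4*-3.8511 = -30.8088
  x_1 = 4.6114 - 0.05*55.3368 = 1.8446
  y_1 = -3.8511 - 0.05*-30.8088 = -2.3107
Step 2: grad_x = 2*6*1.8446 = 22.1347, grad_y = 2*4*-2.3107 = -18.4853
  x_2 = 1.8446 - 0.05*22.1347 = 0.7378
  y_2 = -2.3107 - 0.05*-18.4853 = -1.3864
Step 3: grad_x = 2*6*0.7378 = 8.8539, grad_y = 2*4*-1.3864 = -11.0912
  x_3 = 0.7378 - 0.05*8.8539 = 0.2951
  y_3 = -1.3864 - 0.05*-11.0912 = -0.8318
f(0.2951, -0.8318) = 6*0.2951^2 + 4*(-0.8318)^2 = 3.2904


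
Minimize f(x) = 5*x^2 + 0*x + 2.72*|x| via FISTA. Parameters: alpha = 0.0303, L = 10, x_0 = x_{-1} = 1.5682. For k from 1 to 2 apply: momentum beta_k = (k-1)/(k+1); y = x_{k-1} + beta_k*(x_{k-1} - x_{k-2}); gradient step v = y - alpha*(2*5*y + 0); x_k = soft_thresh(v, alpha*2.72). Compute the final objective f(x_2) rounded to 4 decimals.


FISTA on f(x) = 5*x^2 + 0*x + 2.72*|x|
L = 10, alpha = 0.0303
Iteration 1: beta = 0.0, y = 1.5682 + 0.0*(1.5682 - 1.5682) = 1.5682
  grad(y) = 15.682, v = y - alpha*grad = 1.093
  prox(v) = soft_thresh(1.093, 0.0824) = 1.0106
Iteration 2: beta = 0.3333, y = 1.0106 + 0.3333*(1.0106 - 1.5682) = 0.8248
  grad(y) = 8.2476, v = y - alpha*grad = 0.5749
  prox(v) = soft_thresh(0.5749, 0.0824) = 0.4924
f(x_2) = 5*0.4924^2 + 0*0.4924 + 2.72*|0.4924| = 2.5519


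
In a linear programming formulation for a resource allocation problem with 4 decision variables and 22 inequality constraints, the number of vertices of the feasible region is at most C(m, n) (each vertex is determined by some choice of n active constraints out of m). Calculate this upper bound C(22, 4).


Each vertex corresponds to some choice of n active constraints out of m, so the number of vertices is at most C(m, n) = m! / (n!(m-n)!).
m = 22, n = 4
Numerator: 22 * 21 * 20 * 19
Denominator: 4! = 24
C(22, 4) = 7315


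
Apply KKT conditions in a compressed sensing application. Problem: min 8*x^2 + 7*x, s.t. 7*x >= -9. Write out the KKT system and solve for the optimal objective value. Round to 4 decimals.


Step 1: Try lambda = 0 (constraint inactive).
Stationarity: 2*8*x + 7 = 0
x* = -7/(2*8) = -0.4375
Check constraint: 7*-0.4375 = -3.0625 >= -9 -- satisfied.
Step 2: Compute optimal value.
f(x*) = 8*(-0.4375)^2 + 7*(-0.4375) = -1.5313


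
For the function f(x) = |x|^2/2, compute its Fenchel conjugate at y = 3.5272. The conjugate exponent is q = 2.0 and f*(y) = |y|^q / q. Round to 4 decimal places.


The conjugate exponent q satisfies 1/p + 1/q = 1.
p = 2, so q = 2/(2 - 1) = 2.0
|y|^q = 3.5272^2.0 = 12.4411
f*(3.5272) = 12.4411 / 2.0 = 6.2206


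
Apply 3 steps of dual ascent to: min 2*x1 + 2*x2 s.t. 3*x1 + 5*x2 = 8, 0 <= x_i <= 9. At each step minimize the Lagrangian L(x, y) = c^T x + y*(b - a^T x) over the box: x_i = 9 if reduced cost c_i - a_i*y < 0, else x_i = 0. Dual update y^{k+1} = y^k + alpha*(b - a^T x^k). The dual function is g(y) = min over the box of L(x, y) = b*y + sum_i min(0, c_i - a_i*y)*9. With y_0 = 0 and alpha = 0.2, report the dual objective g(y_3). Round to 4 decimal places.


Dual ascent for LP: min 2*x1 + 2*x2, 3*x1 + 5*x2 = 8, 0 <= x_i <= 9
Step 1: y^k = 0.0, reduced costs: (2.0, 2.0)
  x^k = (0.0, 0.0), subgradient = b - a^T x = 8.0
  y^{k+1} = 0.0 + 0.2*8.0 = 1.6
Step 2: y^k = 1.6, reduced costs: (-2.8, -6.0)
  x^k = (9.0, 9.0), subgradient = b - a^T x = -64.0
  y^{k+1} = 1.6 + 0.2*-64.0 = -11.2
Step 3: y^k = -11.2, reduced costs: (35.6, 58.0)
  x^k = (0.0, 0.0), subgradient = b - a^T x = 8.0
  y^{k+1} = -11.2 + 0.2*8.0 = -9.6
Dual objective at y_3 = -9.6: reduced costs (30.8, 50.0), box minimizer x = (0.0, 0.0)
g(y_3) = b*y + (c1 - a1*y)*x1 + (c2 - a2*y)*x2 = 8*(-9.6) + 30.8*0.0 + 50.0*0.0 = -76.8 + 0.0 + 0.0 = -76.8


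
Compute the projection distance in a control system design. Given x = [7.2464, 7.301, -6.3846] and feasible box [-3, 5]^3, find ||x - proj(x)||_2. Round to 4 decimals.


Project each component onto [-3, 5].
clip(7.2464) = 5.0, clip(7.301) = 5.0, clip(-6.3846) = -3.0
Projection = [5.0, 5.0, -3.0]
Squared diffs: [5.0463, 5.2946, 11.4555]
Distance = sqrt(21.7964) = 4.6687


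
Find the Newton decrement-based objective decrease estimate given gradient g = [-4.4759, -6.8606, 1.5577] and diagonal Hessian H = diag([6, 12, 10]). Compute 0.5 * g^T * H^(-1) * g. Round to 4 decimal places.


Step 1: H is diagonal, so H^(-1) * g = [-0.746, -0.5717, 0.1558].
Step 2: g^T H^(-1) g = sum_i g_i^2 / H_ii
  = (-4.4759)^2/6 + (-6.8606)^2/12 + (1.5577)^2/10
  = 3.3389 + 3.9223 + 0.2426 = 7.5039
Step 3: Objective decrease = 0.5 * g^T H^(-1) g = 3.752


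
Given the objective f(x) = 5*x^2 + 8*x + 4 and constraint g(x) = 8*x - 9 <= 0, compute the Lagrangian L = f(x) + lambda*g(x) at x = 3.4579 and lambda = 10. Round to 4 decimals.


Step 1: Evaluate f(x).
f(3.4579) = 5*3.4579^2 + 8*3.4579 + 4 = 91.4486
Step 2: Evaluate g(x).
g(3.4579) = 8*3.4579 - 9 = 18.6632
Step 3: Compute Lagrangian.
L = 91.4486 + 10*18.6632 = 278.0806


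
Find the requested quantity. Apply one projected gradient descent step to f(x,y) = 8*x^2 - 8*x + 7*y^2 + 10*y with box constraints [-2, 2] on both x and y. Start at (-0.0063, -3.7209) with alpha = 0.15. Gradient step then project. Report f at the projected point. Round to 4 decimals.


Step 1: Compute gradient at (-0.0063, -3.7209).
grad_x = 2*8*-0.0063 - 8 = -8.1008
grad_y = 2*7*-3.7209 + 10 = -42.0926
Step 2: Gradient step.
x_raw = -0.0063 - 0.15*-8.1008 = 1.2088
y_raw = -3.7209 - 0.15*-42.0926 = 2.593
Step 3: Project onto [-2, 2].
x_proj = clip(1.2088) = 1.2088
y_proj = clip(2.593) = 2.0
Step 4: Evaluate f.
f(1.2088, 2.0) = 50.0194


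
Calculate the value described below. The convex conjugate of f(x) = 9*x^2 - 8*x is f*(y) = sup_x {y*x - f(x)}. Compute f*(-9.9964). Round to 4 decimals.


f*(y) = sup_x {y*x - a*x^2 - b*x} = sup_x {(y-b)*x - a*x^2}
FOC: (y - b) - 2a*x = 0 => x* = (y - b)/(2a)
x* = (-9.9964 + 8)/(2*9) = -0.1109
f*(-9.9964) = (y-b)^2/(4a) = (-9.9964 + 8)^2/(4*9)
= 3.9856/36 = 0.1107


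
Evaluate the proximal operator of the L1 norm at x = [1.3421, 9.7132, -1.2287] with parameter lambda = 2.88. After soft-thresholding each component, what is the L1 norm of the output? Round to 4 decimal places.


Soft-thresholding with lambda = 2.88:
prox(1.3421) = sign(1.3421)*max(|1.3421| - 2.88, 0) = 0.0
prox(9.7132) = sign(9.7132)*max(|9.7132| - 2.88, 0) = 6.8332
prox(-1.2287) = sign(-1.2287)*max(|-1.2287| - 2.88, 0) = 0.0
prox(x) = [0.0, 6.8332, 0.0]
||prox(x)||_1 = 0.0 + 6.8332 + 0.0 = 6.8332


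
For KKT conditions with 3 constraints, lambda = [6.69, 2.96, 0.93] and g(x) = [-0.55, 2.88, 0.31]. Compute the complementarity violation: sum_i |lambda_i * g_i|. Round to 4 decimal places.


KKT complementary slackness check:
lambda_1 * g_1 = 6.69 * -0.55 = -3.6795
lambda_2 * g_2 = 2.96 * 2.88 = 8.5248
lambda_3 * g_3 = 0.93 * 0.31 = 0.2883
Total violation = 3.6795 + 8.5248 + 0.2883 = 12.4926


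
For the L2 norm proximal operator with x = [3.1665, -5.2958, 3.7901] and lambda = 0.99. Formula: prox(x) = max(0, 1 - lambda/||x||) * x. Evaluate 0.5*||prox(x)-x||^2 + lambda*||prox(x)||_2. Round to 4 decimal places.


Step 1: Compute ||x||.
||x|| = 7.2413
Step 2: Compute scaling factor.
scale = max(0, 1 - 0.99/7.2413) = 0.8633
Step 3: prox(x) = [2.7336, -4.5718, 3.2719]
||prox(x)|| = 6.2513
Step 4: Proximal objective.
0.5*||prox-x||^2 = 0.4901
lambda*||prox|| = 6.1888
Total = 6.6789


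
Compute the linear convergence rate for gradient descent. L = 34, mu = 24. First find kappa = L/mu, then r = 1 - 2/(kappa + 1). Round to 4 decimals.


Step 1: Compute the condition number.
kappa = L/mu = 34/24 = 1.4167
Step 2: Compute the convergence rate.
r = 1 - 2/(kappa + 1) = 1 - 2*mu/(L + mu) = (L - mu)/(L + mu) = 10/58 = 0.1724


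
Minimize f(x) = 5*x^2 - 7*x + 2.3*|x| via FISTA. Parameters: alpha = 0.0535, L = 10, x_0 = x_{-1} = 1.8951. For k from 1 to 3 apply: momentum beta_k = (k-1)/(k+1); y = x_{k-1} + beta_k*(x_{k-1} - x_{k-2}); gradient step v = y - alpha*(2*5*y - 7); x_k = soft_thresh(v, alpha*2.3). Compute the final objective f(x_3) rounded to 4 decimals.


FISTA on f(x) = 5*x^2 - 7*x + 2.3*|x|
L = 10, alpha = 0.0535
Iteration 1: beta = 0.0, y = 1.8951 + 0.0*(1.8951 - 1.8951) = 1.8951
  grad(y) = 11.951, v = y - alpha*grad = 1.2557
  prox(v) = soft_thresh(1.2557, 0.1231) = 1.1327
Iteration 2: beta = 0.3333, y = 1.1327 + 0.3333*(1.1327 - 1.8951) = 0.8785
  grad(y) = 1.7853, v = y - alpha*grad = 0.783
  prox(v) = soft_thresh(0.783, 0.1231) = 0.66
Iteration 3: beta = 0.5, y = 0.66 + 0.5*(0.66 - 1.1327) = 0.4236
  grad(y) = -2.7639, v = y - alpha*grad = 0.5715
  prox(v) = soft_thresh(0.5715, 0.1231) = 0.4484
f(x_3) = 5*0.4484^2 - 7*0.4484 + 2.3*|0.4484| = -1.1022


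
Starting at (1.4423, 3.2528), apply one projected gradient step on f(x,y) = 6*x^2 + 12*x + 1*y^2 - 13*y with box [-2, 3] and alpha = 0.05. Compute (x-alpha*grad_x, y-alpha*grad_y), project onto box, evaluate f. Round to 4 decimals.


Step 1: Compute gradient at (1.4423, 3.2528).
grad_x = 2*6*1.4423 + 12 = 29.3076
grad_y = 2*1*3.2528 - 13 = -6.4944
Step 2: Gradient step.
x_raw = 1.4423 - 0.05*29.3076 = -0.0231
y_raw = 3.2528 - 0.05*-6.4944 = 3.5775
Step 3: Project onto [-2, 3].
x_proj = clip(-0.0231) = -0.0231
y_proj = clip(3.5775) = 3.0
Step 4: Evaluate f.
f(-0.0231, 3.0) = -30.2738


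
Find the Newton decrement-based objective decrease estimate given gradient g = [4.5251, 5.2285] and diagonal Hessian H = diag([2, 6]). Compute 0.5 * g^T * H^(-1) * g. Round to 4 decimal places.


Step 1: H is diagonal, so H^(-1) * g = [2.2626, 0.8714].
Step 2: g^T H^(-1) g = sum_i g_i^2 / H_ii
  = (4.5251)^2/2 + (5.2285)^2/6
  = 10.2383 + 4.5562 = 14.7945
Step 3: Objective decrease = 0.5 * g^T H^(-1) g = 7.3972


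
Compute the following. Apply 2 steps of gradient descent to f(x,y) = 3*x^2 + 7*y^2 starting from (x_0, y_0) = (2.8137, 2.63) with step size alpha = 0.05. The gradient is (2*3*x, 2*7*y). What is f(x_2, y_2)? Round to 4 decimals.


Gradient descent on f(x,y) = 3*x^2 + 7*y^2.
Starting point: (2.8137, 2.63), alpha = 0.05
Step 1: grad_x = 2*3*2.8137 = 16.8822, grad_y = 2*7*2.63 = 36.82
  x_1 = 2.8137 - 0.05*16.8822 = 1.9696
  y_1 = 2.63 - 0.05*36.82 = 0.789
Step 2: grad_x = 2*3*1.9696 = 11.8175, grad_y = 2*7*0.789 = 11.046
  x_2 = 1.9696 - 0.05*11.8175 = 1.3787
  y_2 = 0.789 - 0.05*11.046 = 0.2367
f(1.3787, 0.2367) = 3*1.3787^2 + 7*0.2367^2 = 6.0947


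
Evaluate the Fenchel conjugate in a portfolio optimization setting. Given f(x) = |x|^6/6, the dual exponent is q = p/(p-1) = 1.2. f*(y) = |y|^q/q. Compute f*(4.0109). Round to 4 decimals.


The conjugate exponent q satisfies 1/p + 1/q = 1.
p = 6, so q = 6/(6 - 1) = 1.2
|y|^q = 4.0109^1.2 = 5.2953
f*(4.0109) = 5.2953 / 1.2 = 4.4127


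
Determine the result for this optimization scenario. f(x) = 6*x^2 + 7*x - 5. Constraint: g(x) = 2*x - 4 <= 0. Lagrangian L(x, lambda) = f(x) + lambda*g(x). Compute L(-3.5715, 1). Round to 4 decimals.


Step 1: Evaluate f(x).
f(-3.5715) = 6*(-3.5715)^2 + 7*(-3.5715) - 5 = 46.5332
Step 2: Evaluate g(x).
g(-3.5715) = 2*-3.5715 - 4 = -11.143
Step 3: Compute Lagrangian.
L = 46.5332 + 1*-11.143 = 35.3902


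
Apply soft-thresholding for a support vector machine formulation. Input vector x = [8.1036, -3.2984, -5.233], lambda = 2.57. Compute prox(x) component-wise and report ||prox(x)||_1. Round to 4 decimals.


Soft-thresholding with lambda = 2.57:
prox(8.1036) = sign(8.1036)*max(|8.1036| - 2.57, 0) = 5.5336
prox(-3.2984) = sign(-3.2984)*max(|-3.2984| - 2.57, 0) = -0.7284
prox(-5.233) = sign(-5.233)*max(|-5.233| - 2.57, 0) = -2.663
prox(x) = [5.5336, -0.7284, -2.663]
||prox(x)||_1 = 5.5336 + 0.7284 + 2.663 = 8.925


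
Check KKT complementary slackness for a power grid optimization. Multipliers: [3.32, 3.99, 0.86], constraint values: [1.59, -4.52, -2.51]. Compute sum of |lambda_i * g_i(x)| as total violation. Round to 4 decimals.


KKT complementary slackness check:
lambda_1 * g_1 = 3.32 * 1.59 = 5.2788
lambda_2 * g_2 = 3.99 * -4.52 = -18.0348
lambda_3 * g_3 = 0.86 * -2.51 = -2.1586
Total violation = 5.2788 + 18.0348 + 2.1586 = 25.4722


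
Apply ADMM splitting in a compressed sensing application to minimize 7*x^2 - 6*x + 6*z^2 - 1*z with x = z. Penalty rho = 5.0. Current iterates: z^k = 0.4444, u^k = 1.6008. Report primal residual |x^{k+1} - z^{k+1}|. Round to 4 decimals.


ADMM iteration with rho = 5.0, z^k = 0.4444, u^k = 1.6008
Step 1: x-update.
Minimize 7*x^2 - 6*x + (5.0/2)*(x - 0.4444 + 1.6008)^2
FOC: (2*7 + 5.0)*x = 6 + 5.0*(0.4444 - 1.6008)
x^{k+1} = 0.0115
Step 2: z-update.
Minimize 6*z^2 - 1*z + (5.0/2)*(0.0115 - z + 1.6008)^2
FOC: (2*6 + 5.0)*z = 1 + 5.0*(0.0115 + 1.6008)
z^{k+1} = 0.533
Step 3: u-update.
u^{k+1} = 1.6008 + 0.0115 - 0.533 = 1.0793
Step 4: Primal residual = |0.0115 - 0.533| = 0.5215


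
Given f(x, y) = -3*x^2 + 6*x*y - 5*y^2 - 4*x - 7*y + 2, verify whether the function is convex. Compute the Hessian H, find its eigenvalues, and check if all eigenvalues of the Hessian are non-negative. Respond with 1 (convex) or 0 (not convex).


The Hessian of f(x,y) = -3*x^2 + 6*x*y - 5*y^2 - 4*x - 7*y + 2 is:
H = [[-6, 6], [6, -10]]
Trace = -6 - 10 = -16
Determinant = -6*-10 - (6)^2 = 24
Discriminant = (-16)^2 - 4*24 = 160.0
Eigenvalues: lambda_1 = -14.3246, lambda_2 = -1.6754
The function is not convex.

0


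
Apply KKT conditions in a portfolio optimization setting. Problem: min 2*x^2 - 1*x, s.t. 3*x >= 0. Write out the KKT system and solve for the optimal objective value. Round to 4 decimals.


Step 1: Try lambda = 0 (constraint inactive).
Stationarity: 2*2*x - 1 = 0
x* = 1/(2*2) = 0.25
Check constraint: 3*0.25 = 0.75 >= 0 -- satisfied.
Step 2: Compute optimal value.
f(x*) = 2*0.25^2 - 1*0.25 = -0.125


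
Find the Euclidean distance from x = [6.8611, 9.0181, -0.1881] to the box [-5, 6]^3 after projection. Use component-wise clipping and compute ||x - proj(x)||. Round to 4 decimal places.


Project each component onto [-5, 6].
clip(6.8611) = 6.0, clip(9.0181) = 6.0, clip(-0.1881) = -0.1881
Projection = [6.0, 6.0, -0.1881]
Squared diffs: [0.7415, 9.1089, 0.0]
Distance = sqrt(9.8504) = 3.1385


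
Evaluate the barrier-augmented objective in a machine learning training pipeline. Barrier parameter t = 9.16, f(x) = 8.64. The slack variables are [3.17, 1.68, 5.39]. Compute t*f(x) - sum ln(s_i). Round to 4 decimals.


Step 1: Compute log-barrier.
ln values: [1.1537, 0.5188, 1.6845]
phi = -(1.1537 + 0.5188 + 1.6845) = -3.3571
Step 2: Compute augmented objective.
t*f(x) = 9.16*8.64 = 79.1424
Total = 79.1424 - 3.3571 = 75.7853


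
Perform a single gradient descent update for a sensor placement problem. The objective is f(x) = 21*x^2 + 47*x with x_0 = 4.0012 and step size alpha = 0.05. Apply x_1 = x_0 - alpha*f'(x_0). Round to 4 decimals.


We compute the gradient at x_0 and apply the update.
f'(x) = 42*x + 47
f'(4.0012) = 42*4.0012 + 47 = 215.0504
x_1 = 4.0012 - 0.05*215.0504 = -6.7513


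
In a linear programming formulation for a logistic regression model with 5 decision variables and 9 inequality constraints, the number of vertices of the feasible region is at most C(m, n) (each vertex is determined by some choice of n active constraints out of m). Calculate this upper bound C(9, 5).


Each vertex corresponds to some choice of n active constraints out of m, so the number of vertices is at most C(m, n) = m! / (n!(m-n)!).
m = 9, n = 5
Numerator: 9 * 8 * 7 * 6 * 5
Denominator: 5! = 120
C(9, 5) = 126


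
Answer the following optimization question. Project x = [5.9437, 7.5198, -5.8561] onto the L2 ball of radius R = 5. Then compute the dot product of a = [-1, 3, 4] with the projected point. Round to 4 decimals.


Step 1: Compute ||x|| (intermediates to 6 decimals).
||x|| = sqrt(5.9437^2 + 7.5198^2 + (-5.8561)^2) = 11.232492
Step 2: Project.
Since ||x|| > R, scale = R/||x|| = 5/11.232492 = 0.445137, proj(x) = scale * x
proj(x) = [2.645761, 3.347341, -2.606767]
Step 3: Dot product.
a^T * proj(x) = -1*2.645761 + 3*3.347341 + 4*(-2.606767) = -3.0308


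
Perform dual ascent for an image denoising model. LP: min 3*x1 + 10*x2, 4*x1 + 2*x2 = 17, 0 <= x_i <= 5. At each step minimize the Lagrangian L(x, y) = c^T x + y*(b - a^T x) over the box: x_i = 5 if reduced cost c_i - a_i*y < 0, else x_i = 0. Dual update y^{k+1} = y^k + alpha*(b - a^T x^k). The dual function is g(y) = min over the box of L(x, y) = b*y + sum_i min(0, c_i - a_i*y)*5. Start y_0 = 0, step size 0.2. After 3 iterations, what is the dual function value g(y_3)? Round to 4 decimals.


Dual ascent for LP: min 3*x1 + 10*x2, 4*x1 + 2*x2 = 17, 0 <= x_i <= 5
Step 1: y^k = 0.0, reduced costs: (3.0, 10.0)
  x^k = (0.0, 0.0), subgradient = b - a^T x = 17.0
  y^{k+1} = 0.0 + 0.2*17.0 = 3.4
Step 2: y^k = 3.4, reduced costs: (-10.6, 3.2)
  x^k = (5.0, 0.0), subgradient = b - a^T x = -3.0
  y^{k+1} = 3.4 + 0.2*-3.0 = 2.8
Step 3: y^k = 2.8, reduced costs: (-8.2, 4.4)
  x^k = (5.0, 0.0), subgradient = b - a^T x = -3.0
  y^{k+1} = 2.8 + 0.2*-3.0 = 2.2
Dual objective at y_3 = 2.2: reduced costs (-5.8, 5.6), box minimizer x = (5.0, 0.0)
g(y_3) = b*y + (c1 - a1*y)*x1 + (c2 - a2*y)*x2 = 17*2.2 + (-5.8)*5.0 + 5.6*0.0 = 37.4 - 29.0 + 0.0 = 8.4


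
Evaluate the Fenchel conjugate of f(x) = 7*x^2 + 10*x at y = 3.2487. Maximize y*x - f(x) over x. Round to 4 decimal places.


f*(y) = sup_x {y*x - a*x^2 - b*x} = sup_x {(y-b)*x - a*x^2}
FOC: (y - b) - 2a*x = 0 => x* = (y - b)/(2a)
x* = (3.2487 - 10)/(2*7) = -0.4822
f*(3.2487) = (y-b)^2/(4a) = (3.2487 - 10)^2/(4*7)
= 45.5801/28 = 1.6279


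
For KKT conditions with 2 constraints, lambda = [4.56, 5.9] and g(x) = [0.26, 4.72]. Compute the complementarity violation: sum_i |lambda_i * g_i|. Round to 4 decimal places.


KKT complementary slackness check:
lambda_1 * g_1 = 4.56 * 0.26 = 1.1856
lambda_2 * g_2 = 5.9 * 4.72 = 27.848
Total violation = 1.1856 + 27.848 = 29.0336


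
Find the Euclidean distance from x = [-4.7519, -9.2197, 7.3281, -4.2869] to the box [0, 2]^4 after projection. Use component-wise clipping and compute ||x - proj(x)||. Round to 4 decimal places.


Project each component onto [0, 2].
clip(-4.7519) = 0.0, clip(-9.2197) = 0.0, clip(7.3281) = 2.0, clip(-4.2869) = 0.0
Projection = [0.0, 0.0, 2.0, 0.0]
Squared diffs: [22.5806, 85.0029, 28.3886, 18.3775]
Distance = sqrt(154.3496) = 12.4238


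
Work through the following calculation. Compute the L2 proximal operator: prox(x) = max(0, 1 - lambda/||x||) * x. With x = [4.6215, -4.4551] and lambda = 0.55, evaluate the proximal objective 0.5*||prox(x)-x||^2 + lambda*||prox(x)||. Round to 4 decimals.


Step 1: Compute ||x||.
||x|| = 6.4192
Step 2: Compute scaling factor.
scale = max(0, 1 - 0.55/6.4192) = 0.9143
Step 3: prox(x) = [4.2255, -4.0734]
||prox(x)|| = 5.8692
Step 4: Proximal objective.
0.5*||prox-x||^2 = 0.1513
lambda*||prox|| = 3.2281
Total = 3.3793


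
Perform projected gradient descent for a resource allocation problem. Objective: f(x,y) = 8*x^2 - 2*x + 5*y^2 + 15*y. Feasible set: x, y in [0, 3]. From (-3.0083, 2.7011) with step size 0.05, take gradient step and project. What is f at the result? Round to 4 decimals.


Step 1: Compute gradient at (-3.0083, 2.7011).
grad_x = 2*8*-3.0083 - 2 = -50.1328
grad_y = 2*5*2.7011 + 15 = 42.011
Step 2: Gradient step.
x_raw = -3.0083 - 0.05*-50.1328 = -0.5017
y_raw = 2.7011 - 0.05*42.011 = 0.6006
Step 3: Project onto [0, 3].
x_proj = clip(-0.5017) = 0.0
y_proj = clip(0.6006) = 0.6006
Step 4: Evaluate f.
f(0.0, 0.6006) = 10.8116


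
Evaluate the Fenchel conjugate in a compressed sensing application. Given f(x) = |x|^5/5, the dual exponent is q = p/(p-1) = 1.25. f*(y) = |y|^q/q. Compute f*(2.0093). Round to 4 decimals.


The conjugate exponent q satisfies 1/p + 1/q = 1.
p = 5, so q = 5/(5 - 1) = 1.25
|y|^q = 2.0093^1.25 = 2.3922
f*(2.0093) = 2.3922 / 1.25 = 1.9138


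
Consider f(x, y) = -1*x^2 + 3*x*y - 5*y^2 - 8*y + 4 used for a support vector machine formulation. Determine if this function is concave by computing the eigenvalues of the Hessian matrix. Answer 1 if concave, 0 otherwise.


The Hessian of f(x,y) = -1*x^2 + 3*x*y - 5*y^2 - 8*y + 4 is:
H = [[-2, 3], [3, -10]]
Trace = -2 - 10 = -12
Determinant = -2*-10 - (3)^2 = 11
Discriminant = (-12)^2 - 4*11 = 100.0
Eigenvalues: lambda_1 = -11.0, lambda_2 = -1.0
The function is concave.

1


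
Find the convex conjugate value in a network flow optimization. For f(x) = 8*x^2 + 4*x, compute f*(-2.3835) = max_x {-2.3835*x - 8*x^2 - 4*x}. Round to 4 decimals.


f*(y) = sup_x {y*x - a*x^2 - b*x} = sup_x {(y-b)*x - a*x^2}
FOC: (y - b) - 2a*x = 0 => x* = (y - b)/(2a)
x* = (-2.3835 - 4)/(2*8) = -0.399
f*(-2.3835) = (y-b)^2/(4a) = (-2.3835 - 4)^2/(4*8)
= 40.7491/32 = 1.2734


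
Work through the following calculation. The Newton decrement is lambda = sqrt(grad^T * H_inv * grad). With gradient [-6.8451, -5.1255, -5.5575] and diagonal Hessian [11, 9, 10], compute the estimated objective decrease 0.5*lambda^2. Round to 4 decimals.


Step 1: H is diagonal, so H^(-1) * g = [-0.6223, -0.5695, -0.5558].
Step 2: g^T H^(-1) g = sum_i g_i^2 / H_ii
  = (-6.8451)^2/11 + (-5.1255)^2/9 + (-5.5575)^2/10
  = 4.2596 + 2.919 + 3.0886 = 10.2671
Step 3: Objective decrease = 0.5 * g^T H^(-1) g = 5.1336


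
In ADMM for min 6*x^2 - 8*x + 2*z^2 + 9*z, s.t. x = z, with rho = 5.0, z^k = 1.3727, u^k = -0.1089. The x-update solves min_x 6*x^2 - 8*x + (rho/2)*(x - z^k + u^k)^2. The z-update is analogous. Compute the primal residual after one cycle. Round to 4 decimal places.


ADMM iteration with rho = 5.0, z^k = 1.3727, u^k = -0.1089
Step 1: x-update.
Minimize 6*x^2 - 8*x + (5.0/2)*(x - 1.3727 - 0.1089)^2
FOC: (2*6 + 5.0)*x = 8 + 5.0*(1.3727 + 0.1089)
x^{k+1} = 0.9064
Step 2: z-update.
Minimize 2*z^2 + 9*z + (5.0/2)*(0.9064 - z - 0.1089)^2
FOC: (2*2 + 5.0)*z = -9 + 5.0*(0.9064 - 0.1089)
z^{k+1} = -0.557
Step 3: u-update.
u^{k+1} = -0.1089 + 0.9064 + 0.557 = 1.3544
Step 4: Primal residual = |0.9064 + 0.557| = 1.4633


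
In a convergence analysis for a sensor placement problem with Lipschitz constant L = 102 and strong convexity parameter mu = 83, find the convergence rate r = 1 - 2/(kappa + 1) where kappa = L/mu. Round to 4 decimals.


Step 1: Compute the condition number.
kappa = L/mu = 102/83 = 1.2289
Step 2: Compute the convergence rate.
r = 1 - 2/(kappa + 1) = 1 - 2*mu/(L + mu) = (L - mu)/(L + mu) = 19/185 = 0.1027


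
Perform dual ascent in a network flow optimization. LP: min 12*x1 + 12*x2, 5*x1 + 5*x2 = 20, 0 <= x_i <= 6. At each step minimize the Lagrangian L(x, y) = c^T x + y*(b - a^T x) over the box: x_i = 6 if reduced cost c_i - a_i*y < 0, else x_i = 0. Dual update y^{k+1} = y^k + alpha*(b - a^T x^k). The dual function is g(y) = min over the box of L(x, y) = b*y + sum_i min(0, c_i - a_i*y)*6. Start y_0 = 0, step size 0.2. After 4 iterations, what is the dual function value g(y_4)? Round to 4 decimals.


Dual ascent for LP: min 12*x1 + 12*x2, 5*x1 + 5*x2 = 20, 0 <= x_i <= 6
Step 1: y^k = 0.0, reduced costs: (12.0, 12.0)
  x^k = (0.0, 0.0), subgradient = b - a^T x = 20.0
  y^{k+1} = 0.0 + 0.2*20.0 = 4.0
Step 2: y^k = 4.0, reduced costs: (-8.0, -8.0)
  x^k = (6.0, 6.0), subgradient = b - a^T x = -40.0
  y^{k+1} = 4.0 + 0.2*-40.0 = -4.0
Step 3: y^k = -4.0, reduced costs: (32.0, 32.0)
  x^k = (0.0, 0.0), subgradient = b - a^T x = 20.0
  y^{k+1} = -4.0 + 0.2*20.0 = 0.0
Step 4: y^k = 0.0, reduced costs: (12.0, 12.0)
  x^k = (0.0, 0.0), subgradient = b - a^T x = 20.0
  y^{k+1} = 0.0 + 0.2*20.0 = 4.0
Dual objective at y_4 = 4.0: reduced costs (-8.0, -8.0), box minimizer x = (6.0, 6.0)
g(y_4) = b*y + (c1 - a1*y)*x1 + (c2 - a2*y)*x2 = 20*4.0 + (-8.0)*6.0 + (-8.0)*6.0 = 80.0 - 48.0 - 48.0 = -16.0


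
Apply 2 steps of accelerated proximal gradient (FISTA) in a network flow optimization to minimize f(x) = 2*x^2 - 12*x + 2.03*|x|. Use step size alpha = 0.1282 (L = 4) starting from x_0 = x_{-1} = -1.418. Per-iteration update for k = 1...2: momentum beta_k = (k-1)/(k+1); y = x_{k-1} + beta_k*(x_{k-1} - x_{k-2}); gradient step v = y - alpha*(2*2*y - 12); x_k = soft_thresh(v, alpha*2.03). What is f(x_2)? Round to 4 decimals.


FISTA on f(x) = 2*x^2 - 12*x + 2.03*|x|
L = 4, alpha = 0.1282
Iteration 1: beta = 0.0, y = -1.418 + 0.0*(-1.418 + 1.418) = -1.418
  grad(y) = -17.672, v = y - alpha*grad = 0.8476
  prox(v) = soft_thresh(0.8476, 0.2602) = 0.5873
Iteration 2: beta = 0.3333, y = 0.5873 + 0.3333*(0.5873 + 1.418) = 1.2557
  grad(y) = -6.977, v = y - alpha*grad = 2.1502
  prox(v) = soft_thresh(2.1502, 0.2602) = 1.89
f(x_2) = 2*1.89^2 - 12*1.89 + 2.03*|1.89| = -11.699


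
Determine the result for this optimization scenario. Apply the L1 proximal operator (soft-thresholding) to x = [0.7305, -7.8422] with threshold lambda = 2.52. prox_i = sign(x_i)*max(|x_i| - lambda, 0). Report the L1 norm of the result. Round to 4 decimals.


Soft-thresholding with lambda = 2.52:
prox(0.7305) = sign(0.7305)*max(|0.7305| - 2.52, 0) = 0.0
prox(-7.8422) = sign(-7.8422)*max(|-7.8422| - 2.52, 0) = -5.3222
prox(x) = [0.0, -5.3222]
||prox(x)||_1 = 0.0 + 5.3222 = 5.3222


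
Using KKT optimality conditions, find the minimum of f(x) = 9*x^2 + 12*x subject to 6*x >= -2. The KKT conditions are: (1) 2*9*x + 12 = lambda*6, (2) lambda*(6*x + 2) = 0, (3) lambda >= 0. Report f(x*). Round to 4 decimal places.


Step 1: Try lambda = 0 (constraint inactive).
x_unc = -12/(2*9) = -0.6667
Check: 6*-0.6667 = -4.0002 < -2 -- violated!
Step 2: Constraint must be active: 6*x = -2
x* = -2/6 = -1/3 = -0.3333 (rounded; the exact value -1/3 is used below)
lambda = (2*9*(-1/3) + 12)/6 = 1.0
Step 3: Compute optimal value.
f(x*) = 9*(-1/3)^2 + 12*(-1/3) = -3.0


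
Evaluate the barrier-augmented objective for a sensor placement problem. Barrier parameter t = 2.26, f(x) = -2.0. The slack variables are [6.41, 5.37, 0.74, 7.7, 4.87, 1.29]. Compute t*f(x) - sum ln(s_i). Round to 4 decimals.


Step 1: Compute log-barrier.
ln values: [1.8579, 1.6808, -0.3011, 2.0412, 1.5831, 0.2546]
phi = -(1.8579 + 1.6808 - 0.3011 + 2.0412 + 1.5831 + 0.2546) = -7.1165
Step 2: Compute augmented objective.
t*f(x) = 2.26*-2.0 = -4.52
Total = -4.52 - 7.1165 = -11.6365


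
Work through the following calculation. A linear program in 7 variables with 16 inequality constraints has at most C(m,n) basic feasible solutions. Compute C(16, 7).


Each vertex corresponds to some choice of n active constraints out of m, so the number of vertices is at most C(m, n) = m! / (n!(m-n)!).
m = 16, n = 7
Numerator: 16 * 15 * 14 * 13 * 12 * 11 * 10
Denominator: 7! = 5040
C(16, 7) = 11440


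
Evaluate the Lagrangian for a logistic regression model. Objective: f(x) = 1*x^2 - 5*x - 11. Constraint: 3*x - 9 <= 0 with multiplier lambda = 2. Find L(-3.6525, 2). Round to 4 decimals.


Step 1: Evaluate f(x).
f(-3.6525) = 1*(-3.6525)^2 - 5*(-3.6525) - 11 = 20.6033
Step 2: Evaluate g(x).
g(-3.6525) = 3*-3.6525 - 9 = -19.9575
Step 3: Compute Lagrangian.
L = 20.6033 + 2*-19.9575 = -19.3117


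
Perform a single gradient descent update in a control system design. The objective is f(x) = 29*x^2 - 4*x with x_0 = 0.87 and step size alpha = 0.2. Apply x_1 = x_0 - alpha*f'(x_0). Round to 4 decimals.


We compute the gradient at x_0 and apply the update.
f'(x) = 58*x - 4
f'(0.87) = 58*0.87 - 4 = 46.46
x_1 = 0.87 - 0.2*46.46 = -8.422


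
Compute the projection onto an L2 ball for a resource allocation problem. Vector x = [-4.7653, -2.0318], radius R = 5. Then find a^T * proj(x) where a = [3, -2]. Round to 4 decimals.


Step 1: Compute ||x|| (intermediates to 6 decimals).
||x|| = sqrt((-4.7653)^2 + (-2.0318)^2) = 5.180376
Step 2: Project.
Since ||x|| > R, scale = R/||x|| = 5/5.180376 = 0.965181, proj(x) = scale * x
proj(x) = [-4.599377, -1.961055]
Step 3: Dot product.
a^T * proj(x) = 3*(-4.599377) - 2*(-1.961055) = -9.876


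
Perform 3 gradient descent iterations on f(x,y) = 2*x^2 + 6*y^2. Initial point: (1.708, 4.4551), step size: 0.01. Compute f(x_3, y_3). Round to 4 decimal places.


Gradient descent on f(x,y) = 2*x^2 + 6*y^2.
Starting point: (1.708, 4.4551), alpha = 0.01
Step 1: grad_x = 2*2*1.708 = 6.832, grad_y = 2*6*4.4551 = 53.4612
  x_1 = 1.708 - 0.01*6.832 = 1.6397
  y_1 = 4.4551 - 0.01*53.4612 = 3.9205
Step 2: grad_x = 2*2*1.6397 = 6.5587, grad_y = 2*6*3.9205 = 47.0459
  x_2 = 1.6397 - 0.01*6.5587 = 1.5741
  y_2 = 3.9205 - 0.01*47.0459 = 3.45
Step 3: grad_x = 2*2*1.5741 = 6.2964, grad_y = 2*6*3.45 = 41.4004
  x_3 = 1.5741 - 0.01*6.2964 = 1.5111
  y_3 = 3.45 - 0.01*41.4004 = 3.036
f(1.5111, 3.036) = 2*1.5111^2 + 6*3.036^2 = 59.8717


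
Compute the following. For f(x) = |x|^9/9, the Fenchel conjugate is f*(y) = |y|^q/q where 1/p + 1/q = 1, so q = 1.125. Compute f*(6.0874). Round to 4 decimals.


The conjugate exponent q satisfies 1/p + 1/q = 1.
p = 9, so q = 9/(9 - 1) = 1.125
|y|^q = 6.0874^1.125 = 7.6293
f*(6.0874) = 7.6293 / 1.125 = 6.7816


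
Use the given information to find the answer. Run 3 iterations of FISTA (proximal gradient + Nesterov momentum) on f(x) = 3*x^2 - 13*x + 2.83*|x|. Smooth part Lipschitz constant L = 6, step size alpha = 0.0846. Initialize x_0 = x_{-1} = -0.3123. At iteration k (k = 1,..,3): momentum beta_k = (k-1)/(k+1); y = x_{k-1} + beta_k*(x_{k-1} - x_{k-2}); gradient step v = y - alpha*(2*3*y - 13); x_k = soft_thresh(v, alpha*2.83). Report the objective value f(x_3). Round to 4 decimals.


FISTA on f(x) = 3*x^2 - 13*x + 2.83*|x|
L = 6, alpha = 0.0846
Iteration 1: beta = 0.0, y = -0.3123 + 0.0*(-0.3123 + 0.3123) = -0.3123
  grad(y) = -14.8738, v = y - alpha*grad = 0.946
  prox(v) = soft_thresh(0.946, 0.2394) = 0.7066
Iteration 2: beta = 0.3333, y = 0.7066 + 0.3333*(0.7066 + 0.3123) = 1.0462
  grad(y) = -6.7226, v = y - alpha*grad = 1.615
  prox(v) = soft_thresh(1.615, 0.2394) = 1.3756
Iteration 3: beta = 0.5, y = 1.3756 + 0.5*(1.3756 - 0.7066) = 1.71
  grad(y) = -2.7399, v = y - alpha*grad = 1.9418
  prox(v) = soft_thresh(1.9418, 0.2394) = 1.7024
f(x_3) = 3*1.7024^2 - 13*1.7024 + 2.83*|1.7024| = -8.6189


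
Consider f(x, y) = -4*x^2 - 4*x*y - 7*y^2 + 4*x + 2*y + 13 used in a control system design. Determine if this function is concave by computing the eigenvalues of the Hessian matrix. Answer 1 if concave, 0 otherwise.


The Hessian of f(x,y) = -4*x^2 - 4*x*y - 7*y^2 + 4*x + 2*y + 13 is:
H = [[-8, -4], [-4, -14]]
Trace = -8 - 14 = -22
Determinant = -8*-14 - (-4)^2 = 96
Discriminant = (-22)^2 - 4*96 = 100.0
Eigenvalues: lambda_1 = -16.0, lambda_2 = -6.0
The function is concave.

1


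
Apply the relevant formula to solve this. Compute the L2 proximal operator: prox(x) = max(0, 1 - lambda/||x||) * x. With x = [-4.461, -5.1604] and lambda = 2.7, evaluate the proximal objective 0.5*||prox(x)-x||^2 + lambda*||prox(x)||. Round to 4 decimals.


Step 1: Compute ||x||.
||x|| = 6.8213
Step 2: Compute scaling factor.
scale = max(0, 1 - 2.7/6.8213) = 0.6042
Step 3: prox(x) = [-2.6953, -3.1178]
||prox(x)|| = 4.1213
Step 4: Proximal objective.
0.5*||prox-x||^2 = 3.645
lambda*||prox|| = 11.1275
Total = 14.7725


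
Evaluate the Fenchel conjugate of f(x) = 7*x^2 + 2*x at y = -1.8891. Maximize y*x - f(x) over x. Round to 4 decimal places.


f*(y) = sup_x {y*x - a*x^2 - b*x} = sup_x {(y-b)*x - a*x^2}
FOC: (y - b) - 2a*x = 0 => x* = (y - b)/(2a)
x* = (-1.8891 - 2)/(2*7) = -0.2778
f*(-1.8891) = (y-b)^2/(4a) = (-1.8891 - 2)^2/(4*7)
= 15.1251/28 = 0.5402


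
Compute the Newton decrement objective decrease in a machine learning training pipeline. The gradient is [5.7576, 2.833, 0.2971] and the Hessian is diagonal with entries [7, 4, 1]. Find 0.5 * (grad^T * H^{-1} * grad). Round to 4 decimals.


Step 1: H is diagonal, so H^(-1) * g = [0.8225, 0.7083, 0.2971].
Step 2: g^T H^(-1) g = sum_i g_i^2 / H_ii
  = (5.7576)^2/7 + (2.833)^2/4 + (0.2971)^2/1
  = 4.7357 + 2.0065 + 0.0883 = 6.8304
Step 3: Objective decrease = 0.5 * g^T H^(-1) g = 3.4152


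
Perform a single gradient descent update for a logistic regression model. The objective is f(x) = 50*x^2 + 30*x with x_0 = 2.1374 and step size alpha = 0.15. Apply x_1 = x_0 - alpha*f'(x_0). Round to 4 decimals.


We compute the gradient at x_0 and apply the update.
f'(x) = 100*x + 30
f'(2.1374) = 100*2.1374 + 30 = 243.74
x_1 = 2.1374 - 0.15*243.74 = -34.4236


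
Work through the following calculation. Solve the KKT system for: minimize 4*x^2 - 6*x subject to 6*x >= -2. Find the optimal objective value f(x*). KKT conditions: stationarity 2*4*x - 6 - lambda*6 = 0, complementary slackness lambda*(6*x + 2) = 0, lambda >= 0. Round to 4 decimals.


Step 1: Try lambda = 0 (constraint inactive).
Stationarity: 2*4*x - 6 = 0
x* = 6/(2*4) = 0.75
Check constraint: 6*0.75 = 4.5 >= -2 -- satisfied.
Step 2: Compute optimal value.
f(x*) = 4*0.75^2 - 6*0.75 = -2.25
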